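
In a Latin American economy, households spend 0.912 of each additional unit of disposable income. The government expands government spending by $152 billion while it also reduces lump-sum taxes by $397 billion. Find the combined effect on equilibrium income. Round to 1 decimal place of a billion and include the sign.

+$5,841.6 billion

Expenditure multiplier = 1/(1 − MPC) = 1/(1 − 0.912) = 1/0.088 ≈ 11.364.
ΔG contributes k·ΔG = (+$152 billion) / 0.088 ≈ +$1,727.3 billion.
ΔT of −$397 billion changes first-round spending by −c·ΔT = +$362.064 billion, contributing k·(−c·ΔT) = (+$362.064 billion) / 0.088 ≈ +$4,114.4 billion.
Net ΔY = k(ΔG − c·ΔT) = (+$514.064 billion) / 0.088 ≈ +$5,841.6 billion.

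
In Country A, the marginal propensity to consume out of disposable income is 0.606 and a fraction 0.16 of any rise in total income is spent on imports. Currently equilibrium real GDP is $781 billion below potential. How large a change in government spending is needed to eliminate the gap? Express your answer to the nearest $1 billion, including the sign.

+$433 billion

Spending multiplier = 1/(1 − c + m) = 1/(1 − 0.606 + 0.16) = 1/0.554 ≈ 1.805.
Need ΔY = +$781 billion, so ΔG = ΔY/k = (+$781 billion) × 0.554 ≈ +$433 billion.
The government should increase government spending by $433 billion.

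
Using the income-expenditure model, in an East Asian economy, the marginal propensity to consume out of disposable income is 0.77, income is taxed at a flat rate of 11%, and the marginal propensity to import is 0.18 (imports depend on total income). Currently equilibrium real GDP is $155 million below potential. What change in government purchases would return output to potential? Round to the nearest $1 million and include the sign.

Spending multiplier = 1/(1 − c(1−t) + m) = 1/(1 − 0.77×0.89 + 0.18) = 1/0.4947 ≈ 2.021.
Need ΔY = +$155 million, so ΔG = ΔY/k = (+$155 million) × 0.4947 ≈ +$77 million.
The government should increase government purchases by $77 million.

+$77 million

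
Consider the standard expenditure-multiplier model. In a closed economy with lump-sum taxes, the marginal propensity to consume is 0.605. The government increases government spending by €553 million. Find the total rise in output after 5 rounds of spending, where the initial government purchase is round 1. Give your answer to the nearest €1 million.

Round 1 adds ΔG = €553 million; each later round is MPC = 0.605 times the previous.
After 5 rounds: 553 + 334.565 + 202.411825 + 122.459154125 + 74.087788245625 = ΔG·(1 − c^5)/(1 − c) = 553 × (1 − 0.081054451878125)/0.395 ≈ €1,287 million.

€1,287 million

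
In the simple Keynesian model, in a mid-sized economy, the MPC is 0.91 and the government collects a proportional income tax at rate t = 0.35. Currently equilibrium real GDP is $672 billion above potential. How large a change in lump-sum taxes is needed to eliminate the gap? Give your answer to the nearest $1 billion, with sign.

+$302 billion

Spending multiplier = 1/(1 − c(1−t)) = 1/(1 − 0.91×0.65) = 1/0.4085 ≈ 2.448.
Tax multiplier = −c·k = −0.91/0.4085 ≈ −2.228. Need ΔY = −$672 billion, so ΔT = ΔY/(−c·k) = −(−$672 billion) × 0.4085 / 0.91 ≈ +$302 billion.
The government should raise lump-sum taxes by $302 billion.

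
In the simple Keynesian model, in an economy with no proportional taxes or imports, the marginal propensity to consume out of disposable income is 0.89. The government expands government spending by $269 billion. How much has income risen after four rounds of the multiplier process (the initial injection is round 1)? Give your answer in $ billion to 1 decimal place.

Round 1 adds ΔG = $269 billion; each later round is MPC = 0.89 times the previous.
After 4 rounds: 269 + 239.41 + 213.0749 + 189.636661 = ΔG·(1 − c^4)/(1 − c) = 269 × (1 − 0.62742241)/0.11 ≈ $911.1 billion.

$911.1 billion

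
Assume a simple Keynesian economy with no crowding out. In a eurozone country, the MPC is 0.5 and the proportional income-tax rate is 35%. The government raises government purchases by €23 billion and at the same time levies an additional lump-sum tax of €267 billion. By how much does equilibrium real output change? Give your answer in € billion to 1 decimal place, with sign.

−€163.7 billion

Expenditure multiplier = 1/(1 − c(1−t)) = 1/(1 − 0.5×0.65) = 1/0.675 ≈ 1.481.
ΔG contributes k·ΔG = (+€23 billion) / 0.675 ≈ +€34.1 billion.
ΔT of +€267 billion changes first-round spending by −c·ΔT = −€133.5 billion, contributing k·(−c·ΔT) = (−€133.5 billion) / 0.675 ≈ −€197.8 billion.
Net ΔY = k(ΔG − c·ΔT) = (−€110.5 billion) / 0.675 ≈ −€163.7 billion.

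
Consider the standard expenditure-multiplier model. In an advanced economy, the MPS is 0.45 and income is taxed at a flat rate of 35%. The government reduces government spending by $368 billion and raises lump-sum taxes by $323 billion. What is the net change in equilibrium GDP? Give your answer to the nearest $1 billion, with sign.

MPC = 1 − MPS = 1 − 0.45 = 0.55.
Expenditure multiplier = 1/(1 − c(1−t)) = 1/(1 − 0.55×0.65) = 1/0.6425 ≈ 1.556.
ΔG contributes k·ΔG = (−$368 billion) / 0.6425 ≈ −$572.8 billion.
ΔT of +$323 billion changes first-round spending by −c·ΔT = −$177.65 billion, contributing k·(−c·ΔT) = (−$177.65 billion) / 0.6425 ≈ −$276.5 billion.
Net ΔY = k(ΔG − c·ΔT) = (−$545.65 billion) / 0.6425 ≈ −$849 billion.

−$849 billion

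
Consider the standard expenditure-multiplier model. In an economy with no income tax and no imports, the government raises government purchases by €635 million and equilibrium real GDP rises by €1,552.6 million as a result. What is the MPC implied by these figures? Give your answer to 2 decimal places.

Implied spending multiplier k = ΔY/ΔG = 1,552.6/635 ≈ 2.445.
Since k = 1/(1 − MPC), MPC = 1 − 1/k = 1 − ΔG/ΔY = 1 − 635/1,552.6 ≈ 0.59.

0.59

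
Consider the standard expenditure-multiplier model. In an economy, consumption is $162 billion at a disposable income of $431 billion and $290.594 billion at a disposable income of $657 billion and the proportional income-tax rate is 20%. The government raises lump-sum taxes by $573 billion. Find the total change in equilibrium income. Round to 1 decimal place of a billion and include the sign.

−$598.5 billion

MPC = ΔC/ΔYd = (290.594 − 162)/(657 − 431) = 128.594/226 = 0.569.
A lump-sum tax change of +$573 billion shifts disposable income by −$573 billion; first-round consumption changes by −c × ΔT = −0.569 × (+$573 billion) = −$326.037 billion.
Expenditure multiplier = 1/(1 − c(1−t)) = 1/(1 − 0.569×0.8) = 1/0.5448 ≈ 1.836.
The tax multiplier is −c × k ≈ −1.044, so ΔY = k × (−c·ΔT) = (−$326.037 billion) / 0.5448 ≈ −$598.5 billion.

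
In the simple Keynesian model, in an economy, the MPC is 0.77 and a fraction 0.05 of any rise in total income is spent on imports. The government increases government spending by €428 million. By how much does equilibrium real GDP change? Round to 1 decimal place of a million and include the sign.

Government-spending multiplier = 1/(1 − c + m) = 1/(1 − 0.77 + 0.05) = 1/0.28 ≈ 3.571.
ΔY = k × ΔG = (+€428 million) / 0.28 ≈ +€1,528.6 million.

+€1,528.6 million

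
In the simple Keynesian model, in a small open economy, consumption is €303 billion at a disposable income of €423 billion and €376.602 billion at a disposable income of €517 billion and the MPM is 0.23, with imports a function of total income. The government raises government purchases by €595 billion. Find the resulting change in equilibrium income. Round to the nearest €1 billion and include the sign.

MPC = ΔC/ΔYd = (376.602 − 303)/(517 − 423) = 73.602/94 = 0.783.
Government-spending multiplier = 1/(1 − c + m) = 1/(1 − 0.783 + 0.23) = 1/0.447 ≈ 2.237.
ΔY = k × ΔG = (+€595 billion) / 0.447 ≈ +€1,331 billion.

+€1,331 billion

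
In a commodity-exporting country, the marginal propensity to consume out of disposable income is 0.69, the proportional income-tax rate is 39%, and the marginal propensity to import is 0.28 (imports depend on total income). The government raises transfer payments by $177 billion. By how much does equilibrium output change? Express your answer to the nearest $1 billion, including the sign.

+$142 billion

The transfer change shifts disposable income by +$177 billion, so first-round consumption changes by c·ΔTR = 0.69 × (+$177 billion) = +$122.13 billion.
Expenditure multiplier = 1/(1 − c(1−t) + m) = 1/(1 − 0.69×0.61 + 0.28) = 1/0.8591 ≈ 1.164.
The transfer multiplier is c × k ≈ 0.803, so ΔY = k × (c·ΔTR) = (+$122.13 billion) / 0.8591 ≈ +$142 billion.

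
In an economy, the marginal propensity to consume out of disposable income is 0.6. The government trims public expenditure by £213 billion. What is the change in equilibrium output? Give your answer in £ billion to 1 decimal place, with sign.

Expenditure multiplier = 1/(1 − MPC) = 1/(1 − 0.6) = 1/0.4 = 2.5.
ΔY = k × ΔG = (−£213 billion) / 0.4 = −£532.5 billion.

−£532.5 billion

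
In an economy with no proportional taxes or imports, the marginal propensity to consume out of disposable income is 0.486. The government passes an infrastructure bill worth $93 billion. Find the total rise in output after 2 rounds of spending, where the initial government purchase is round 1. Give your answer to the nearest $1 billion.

$138 billion

Round 1 adds ΔG = $93 billion; each later round is MPC = 0.486 times the previous.
After 2 rounds: 93 + 45.198 = ΔG·(1 − c^2)/(1 − c) = 93 × (1 − 0.236196)/0.514 ≈ $138 billion.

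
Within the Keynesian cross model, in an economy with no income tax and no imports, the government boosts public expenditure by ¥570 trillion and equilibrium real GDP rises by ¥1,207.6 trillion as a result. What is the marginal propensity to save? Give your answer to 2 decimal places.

Implied spending multiplier k = ΔY/ΔG = 1,207.6/570 ≈ 2.1186.
Since k = 1/(1 − MPC), MPC = 1 − 1/k = 1 − ΔG/ΔY = 1 − 570/1,207.6 ≈ 0.53.
MPS = 1 − MPC = 0.47.

0.47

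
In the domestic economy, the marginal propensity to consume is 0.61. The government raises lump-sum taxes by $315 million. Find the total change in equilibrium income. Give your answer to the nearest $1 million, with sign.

A lump-sum tax change of +$315 million shifts disposable income by −$315 million; first-round consumption changes by −c × ΔT = −0.61 × (+$315 million) = −$192.15 million.
Expenditure multiplier = 1/(1 − MPC) = 1/(1 − 0.61) = 1/0.39 ≈ 2.564.
The tax multiplier is −c × k ≈ −1.564, so ΔY = k × (−c·ΔT) = (−$192.15 million) / 0.39 ≈ −$493 million.

−$493 million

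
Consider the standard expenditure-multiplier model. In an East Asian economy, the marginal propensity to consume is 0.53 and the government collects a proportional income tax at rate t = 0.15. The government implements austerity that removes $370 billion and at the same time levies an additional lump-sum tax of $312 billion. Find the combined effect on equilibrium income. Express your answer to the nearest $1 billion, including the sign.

−$974 billion

Expenditure multiplier = 1/(1 − c(1−t)) = 1/(1 − 0.53×0.85) = 1/0.5495 ≈ 1.82.
ΔG contributes k·ΔG = (−$370 billion) / 0.5495 ≈ −$673.3 billion.
ΔT of +$312 billion changes first-round spending by −c·ΔT = −$165.36 billion, contributing k·(−c·ΔT) = (−$165.36 billion) / 0.5495 ≈ −$300.9 billion.
Net ΔY = k(ΔG − c·ΔT) = (−$535.36 billion) / 0.5495 ≈ −$974 billion.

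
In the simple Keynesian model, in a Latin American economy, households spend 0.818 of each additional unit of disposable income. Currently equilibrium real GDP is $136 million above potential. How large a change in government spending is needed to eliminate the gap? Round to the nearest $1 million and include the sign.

−$25 million

Spending multiplier = 1/(1 − MPC) = 1/(1 − 0.818) = 1/0.182 ≈ 5.495.
Need ΔY = −$136 million, so ΔG = ΔY/k = (−$136 million) × 0.182 ≈ −$25 million.
The government should cut government spending by $25 million.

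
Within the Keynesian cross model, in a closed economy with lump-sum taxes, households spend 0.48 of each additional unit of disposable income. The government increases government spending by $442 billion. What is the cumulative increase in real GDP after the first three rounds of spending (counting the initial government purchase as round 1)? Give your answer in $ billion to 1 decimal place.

$756.0 billion

Round 1 adds ΔG = $442 billion; each later round is MPC = 0.48 times the previous.
After 3 rounds: 442 + 212.16 + 101.8368 = ΔG·(1 − c^3)/(1 − c) = 442 × (1 − 0.110592)/0.52 ≈ $756 billion.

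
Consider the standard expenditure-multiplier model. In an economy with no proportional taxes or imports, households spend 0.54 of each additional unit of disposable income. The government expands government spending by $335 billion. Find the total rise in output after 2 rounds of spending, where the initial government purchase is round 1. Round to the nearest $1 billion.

Round 1 adds ΔG = $335 billion; each later round is MPC = 0.54 times the previous.
After 2 rounds: 335 + 180.9 = ΔG·(1 − c^2)/(1 − c) = 335 × (1 − 0.2916)/0.46 ≈ $516 billion.

$516 billion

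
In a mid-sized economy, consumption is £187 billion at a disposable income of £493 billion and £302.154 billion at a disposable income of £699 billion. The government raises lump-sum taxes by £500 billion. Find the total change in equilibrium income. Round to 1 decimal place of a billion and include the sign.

−£633.8 billion

MPC = ΔC/ΔYd = (302.154 − 187)/(699 − 493) = 115.154/206 = 0.559.
A lump-sum tax change of +£500 billion shifts disposable income by −£500 billion; first-round consumption changes by −c × ΔT = −0.559 × (+£500 billion) = −£279.5 billion.
Expenditure multiplier = 1/(1 − MPC) = 1/(1 − 0.559) = 1/0.441 ≈ 2.268.
The tax multiplier is −c × k ≈ −1.268, so ΔY = k × (−c·ΔT) = (−£279.5 billion) / 0.441 ≈ −£633.8 billion.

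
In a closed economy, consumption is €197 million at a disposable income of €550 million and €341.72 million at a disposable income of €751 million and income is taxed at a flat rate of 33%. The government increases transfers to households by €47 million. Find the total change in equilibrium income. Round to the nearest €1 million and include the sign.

MPC = ΔC/ΔYd = (341.72 − 197)/(751 − 550) = 144.72/201 = 0.72.
The transfer change shifts disposable income by +€47 million, so first-round consumption changes by c·ΔTR = 0.72 × (+€47 million) = +€33.84 million.
Expenditure multiplier = 1/(1 − c(1−t)) = 1/(1 − 0.72×0.67) = 1/0.5176 ≈ 1.932.
The transfer multiplier is c × k ≈ 1.391, so ΔY = k × (c·ΔTR) = (+€33.84 million) / 0.5176 ≈ +€65 million.

+€65 million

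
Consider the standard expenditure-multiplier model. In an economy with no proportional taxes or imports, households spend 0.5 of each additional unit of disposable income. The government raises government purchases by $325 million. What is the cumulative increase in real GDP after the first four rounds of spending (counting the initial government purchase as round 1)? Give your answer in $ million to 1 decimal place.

Round 1 adds ΔG = $325 million; each later round is MPC = 0.5 times the previous.
After 4 rounds: 325 + 162.5 + 81.25 + 40.625 = ΔG·(1 − c^4)/(1 − c) = 325 × (1 − 0.0625)/0.5 ≈ $609.4 million.

$609.4 million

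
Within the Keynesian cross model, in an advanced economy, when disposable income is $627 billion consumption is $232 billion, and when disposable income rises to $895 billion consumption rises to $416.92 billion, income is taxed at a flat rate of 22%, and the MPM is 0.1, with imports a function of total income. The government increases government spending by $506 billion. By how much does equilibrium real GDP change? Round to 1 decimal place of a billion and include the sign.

+$900.7 billion

MPC = ΔC/ΔYd = (416.92 − 232)/(895 − 627) = 184.92/268 = 0.69.
Government-spending multiplier = 1/(1 − c(1−t) + m) = 1/(1 − 0.69×0.78 + 0.1) = 1/0.5618 ≈ 1.78.
ΔY = k × ΔG = (+$506 billion) / 0.5618 ≈ +$900.7 billion.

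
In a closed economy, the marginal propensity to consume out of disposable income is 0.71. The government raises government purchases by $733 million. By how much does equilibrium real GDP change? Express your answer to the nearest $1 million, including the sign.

Expenditure multiplier = 1/(1 − MPC) = 1/(1 − 0.71) = 1/0.29 ≈ 3.448.
ΔY = k × ΔG = (+$733 million) / 0.29 ≈ +$2,528 million.

+$2,528 million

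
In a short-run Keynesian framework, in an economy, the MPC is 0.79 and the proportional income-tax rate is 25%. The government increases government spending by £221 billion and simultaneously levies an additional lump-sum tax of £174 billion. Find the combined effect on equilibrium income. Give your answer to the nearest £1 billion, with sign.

Expenditure multiplier = 1/(1 − c(1−t)) = 1/(1 − 0.79×0.75) = 1/0.4075 ≈ 2.454.
ΔG contributes k·ΔG = (+£221 billion) / 0.4075 ≈ +£542.3 billion.
ΔT of +£174 billion changes first-round spending by −c·ΔT = −£137.46 billion, contributing k·(−c·ΔT) = (−£137.46 billion) / 0.4075 ≈ −£337.3 billion.
Net ΔY = k(ΔG − c·ΔT) = (+£83.54 billion) / 0.4075 ≈ +£205 billion.

+£205 billion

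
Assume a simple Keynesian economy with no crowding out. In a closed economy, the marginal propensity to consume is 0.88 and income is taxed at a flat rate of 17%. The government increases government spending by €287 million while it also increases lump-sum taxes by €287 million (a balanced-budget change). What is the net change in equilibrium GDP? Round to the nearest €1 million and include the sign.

+€128 million

Expenditure multiplier = 1/(1 − c(1−t)) = 1/(1 − 0.88×0.83) = 1/0.2696 ≈ 3.709.
ΔG contributes k·ΔG = (+€287 million) / 0.2696 ≈ +€1,064.5 million.
ΔT of +€287 million changes first-round spending by −c·ΔT = −€252.56 million, contributing k·(−c·ΔT) = (−€252.56 million) / 0.2696 ≈ −€936.8 million.
Net ΔY = k(ΔG − c·ΔT) = (+€34.44 million) / 0.2696 ≈ +€128 million.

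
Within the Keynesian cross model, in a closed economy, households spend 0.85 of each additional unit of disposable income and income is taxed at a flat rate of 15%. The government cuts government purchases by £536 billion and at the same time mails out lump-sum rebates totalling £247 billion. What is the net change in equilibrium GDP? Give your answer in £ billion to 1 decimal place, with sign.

Expenditure multiplier = 1/(1 − c(1−t)) = 1/(1 − 0.85×0.85) = 1/0.2775 ≈ 3.604.
ΔG contributes k·ΔG = (−£536 billion) / 0.2775 ≈ −£1,931.5 billion.
ΔT of −£247 billion changes first-round spending by −c·ΔT = +£209.95 billion, contributing k·(−c·ΔT) = (+£209.95 billion) / 0.2775 ≈ +£756.6 billion.
Net ΔY = k(ΔG − c·ΔT) = (−£326.05 billion) / 0.2775 ≈ −£1,175 billion.

−£1,175.0 billion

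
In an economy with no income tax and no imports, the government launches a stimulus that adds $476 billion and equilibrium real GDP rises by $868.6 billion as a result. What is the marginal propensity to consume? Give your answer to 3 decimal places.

Implied spending multiplier k = ΔY/ΔG = 868.6/476 ≈ 1.8248.
Since k = 1/(1 − MPC), MPC = 1 − 1/k = 1 − ΔG/ΔY = 1 − 476/868.6 ≈ 0.452.

0.452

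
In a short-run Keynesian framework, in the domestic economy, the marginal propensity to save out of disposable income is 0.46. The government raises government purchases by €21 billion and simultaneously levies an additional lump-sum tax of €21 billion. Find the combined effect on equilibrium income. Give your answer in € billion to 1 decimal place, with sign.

MPC = 1 − MPS = 1 − 0.46 = 0.54.
Expenditure multiplier = 1/(1 − MPC) = 1/(1 − 0.54) = 1/0.46 ≈ 2.174.
ΔG contributes k·ΔG = (+€21 billion) / 0.46 ≈ +€45.7 billion.
ΔT of +€21 billion changes first-round spending by −c·ΔT = −€11.34 billion, contributing k·(−c·ΔT) = (−€11.34 billion) / 0.46 ≈ −€24.7 billion.
With ΔG = ΔT and no other leakages, the balanced-budget multiplier is 1, so ΔY = ΔG = +€21 billion.

+€21.0 billion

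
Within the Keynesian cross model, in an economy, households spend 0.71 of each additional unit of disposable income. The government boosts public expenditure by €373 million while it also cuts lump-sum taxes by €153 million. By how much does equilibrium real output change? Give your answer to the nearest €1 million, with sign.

+€1,661 million

Expenditure multiplier = 1/(1 − MPC) = 1/(1 − 0.71) = 1/0.29 ≈ 3.448.
ΔG contributes k·ΔG = (+€373 million) / 0.29 ≈ +€1,286.2 million.
ΔT of −€153 million changes first-round spending by −c·ΔT = +€108.63 million, contributing k·(−c·ΔT) = (+€108.63 million) / 0.29 ≈ +€374.6 million.
Net ΔY = k(ΔG − c·ΔT) = (+€481.63 million) / 0.29 ≈ +€1,661 million.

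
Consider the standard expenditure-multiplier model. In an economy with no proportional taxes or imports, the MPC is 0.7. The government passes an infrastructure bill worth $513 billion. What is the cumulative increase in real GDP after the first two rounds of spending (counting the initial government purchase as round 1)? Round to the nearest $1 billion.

$872 billion

Round 1 adds ΔG = $513 billion; each later round is MPC = 0.7 times the previous.
After 2 rounds: 513 + 359.1 = ΔG·(1 − c^2)/(1 − c) = 513 × (1 − 0.49)/0.3 ≈ $872 billion.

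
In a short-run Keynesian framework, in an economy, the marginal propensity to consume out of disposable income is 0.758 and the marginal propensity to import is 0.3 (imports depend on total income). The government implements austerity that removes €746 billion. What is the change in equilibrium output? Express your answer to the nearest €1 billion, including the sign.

Government-spending multiplier = 1/(1 − c + m) = 1/(1 − 0.758 + 0.3) = 1/0.542 ≈ 1.845.
ΔY = k × ΔG = (−€746 billion) / 0.542 ≈ −€1,376 billion.

−€1,376 billion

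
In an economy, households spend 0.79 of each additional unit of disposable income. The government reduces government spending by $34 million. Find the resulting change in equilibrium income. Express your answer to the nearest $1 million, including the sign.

Spending multiplier = 1/(1 − MPC) = 1/(1 − 0.79) = 1/0.21 ≈ 4.762.
ΔY = k × ΔG = (−$34 million) / 0.21 ≈ −$162 million.

−$162 million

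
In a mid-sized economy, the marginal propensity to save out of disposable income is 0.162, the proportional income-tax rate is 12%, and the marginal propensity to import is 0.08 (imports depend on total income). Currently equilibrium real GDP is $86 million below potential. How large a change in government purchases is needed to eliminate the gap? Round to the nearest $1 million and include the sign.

MPC = 1 − MPS = 1 − 0.162 = 0.838.
Spending multiplier = 1/(1 − c(1−t) + m) = 1/(1 − 0.838×0.88 + 0.08) = 1/0.34256 ≈ 2.919.
Need ΔY = +$86 million, so ΔG = ΔY/k = (+$86 million) × 0.34256 ≈ +$29 million.
The government should increase government purchases by $29 million.

+$29 million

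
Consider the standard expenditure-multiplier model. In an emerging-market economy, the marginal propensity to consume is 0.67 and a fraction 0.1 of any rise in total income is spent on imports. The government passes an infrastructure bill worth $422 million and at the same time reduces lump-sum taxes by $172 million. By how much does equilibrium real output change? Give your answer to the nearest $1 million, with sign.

Expenditure multiplier = 1/(1 − c + m) = 1/(1 − 0.67 + 0.1) = 1/0.43 ≈ 2.326.
ΔG contributes k·ΔG = (+$422 million) / 0.43 ≈ +$981.4 million.
ΔT of −$172 million changes first-round spending by −c·ΔT = +$115.24 million, contributing k·(−c·ΔT) = (+$115.24 million) / 0.43 = +$268 million.
Net ΔY = k(ΔG − c·ΔT) = (+$537.24 million) / 0.43 ≈ +$1,249 million.

+$1,249 million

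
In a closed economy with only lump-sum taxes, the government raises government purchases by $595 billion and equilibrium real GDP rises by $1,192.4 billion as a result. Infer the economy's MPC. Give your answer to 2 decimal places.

Implied spending multiplier k = ΔY/ΔG = 1,192.4/595 ≈ 2.004.
Since k = 1/(1 − MPC), MPC = 1 − 1/k = 1 − ΔG/ΔY = 1 − 595/1,192.4 ≈ 0.50.

0.50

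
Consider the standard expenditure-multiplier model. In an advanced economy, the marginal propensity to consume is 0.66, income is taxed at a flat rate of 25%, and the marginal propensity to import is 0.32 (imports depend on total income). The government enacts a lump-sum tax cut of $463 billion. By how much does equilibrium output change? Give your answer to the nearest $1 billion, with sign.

+$370 billion

A lump-sum tax change of −$463 billion shifts disposable income by +$463 billion; first-round consumption changes by −c × ΔT = −0.66 × (−$463 billion) = +$305.58 billion.
Expenditure multiplier = 1/(1 − c(1−t) + m) = 1/(1 − 0.66×0.75 + 0.32) = 1/0.825 ≈ 1.212.
The tax multiplier is −c × k = −0.8, so ΔY = k × (−c·ΔT) = (+$305.58 billion) / 0.825 ≈ +$370 billion.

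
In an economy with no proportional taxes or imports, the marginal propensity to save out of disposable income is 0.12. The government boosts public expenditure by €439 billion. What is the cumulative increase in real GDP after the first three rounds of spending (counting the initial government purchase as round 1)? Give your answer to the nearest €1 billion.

MPC = 1 − MPS = 1 − 0.12 = 0.88.
Round 1 adds ΔG = €439 billion; each later round is MPC = 0.88 times the previous.
After 3 rounds: 439 + 386.32 + 339.9616 = ΔG·(1 − c^3)/(1 − c) = 439 × (1 − 0.681472)/0.12 ≈ €1,165 billion.

€1,165 billion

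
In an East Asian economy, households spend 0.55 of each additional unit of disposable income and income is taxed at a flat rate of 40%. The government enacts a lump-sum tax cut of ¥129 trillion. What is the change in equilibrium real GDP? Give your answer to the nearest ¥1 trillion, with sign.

+¥106 trillion

A lump-sum tax change of −¥129 trillion shifts disposable income by +¥129 trillion; first-round consumption changes by −c × ΔT = −0.55 × (−¥129 trillion) = +¥70.95 trillion.
Expenditure multiplier = 1/(1 − c(1−t)) = 1/(1 − 0.55×0.6) = 1/0.67 ≈ 1.493.
The tax multiplier is −c × k ≈ −0.821, so ΔY = k × (−c·ΔT) = (+¥70.95 trillion) / 0.67 ≈ +¥106 trillion.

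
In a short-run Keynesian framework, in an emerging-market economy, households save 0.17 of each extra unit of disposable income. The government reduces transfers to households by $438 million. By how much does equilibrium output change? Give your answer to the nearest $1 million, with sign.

MPC = 1 − MPS = 1 − 0.17 = 0.83.
The transfer change shifts disposable income by −$438 million, so first-round consumption changes by c·ΔTR = 0.83 × (−$438 million) = −$363.54 million.
Expenditure multiplier = 1/(1 − MPC) = 1/(1 − 0.83) = 1/0.17 ≈ 5.882.
The transfer multiplier is c × k ≈ 4.882, so ΔY = k × (c·ΔTR) = (−$363.54 million) / 0.17 ≈ −$2,138 million.

−$2,138 million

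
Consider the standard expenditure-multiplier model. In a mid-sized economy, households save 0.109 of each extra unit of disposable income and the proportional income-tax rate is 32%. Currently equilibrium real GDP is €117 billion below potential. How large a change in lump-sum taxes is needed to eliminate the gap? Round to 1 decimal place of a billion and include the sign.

−€51.8 billion

MPC = 1 − MPS = 1 − 0.109 = 0.891.
Spending multiplier = 1/(1 − c(1−t)) = 1/(1 − 0.891×0.68) = 1/0.39412 ≈ 2.537.
Tax multiplier = −c·k = −0.891/0.39412 ≈ −2.261. Need ΔY = +€117 billion, so ΔT = ΔY/(−c·k) = −(+€117 billion) × 0.39412 / 0.891 ≈ −€51.8 billion.
The government should cut lump-sum taxes by €51.8 billion.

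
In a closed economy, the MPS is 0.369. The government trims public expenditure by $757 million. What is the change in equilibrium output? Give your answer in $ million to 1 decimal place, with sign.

MPC = 1 − MPS = 1 − 0.369 = 0.631.
Spending multiplier = 1/(1 − MPC) = 1/(1 − 0.631) = 1/0.369 ≈ 2.71.
ΔY = k × ΔG = (−$757 million) / 0.369 ≈ −$2,051.5 million.

−$2,051.5 million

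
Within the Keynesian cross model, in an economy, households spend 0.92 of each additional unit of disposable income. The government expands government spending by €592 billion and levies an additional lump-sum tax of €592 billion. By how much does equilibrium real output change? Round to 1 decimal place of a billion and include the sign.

Expenditure multiplier = 1/(1 − MPC) = 1/(1 − 0.92) = 1/0.08 = 12.5.
ΔG contributes k·ΔG = (+€592 billion) / 0.08 = +€7,400 billion.
ΔT of +€592 billion changes first-round spending by −c·ΔT = −€544.64 billion, contributing k·(−c·ΔT) = (−€544.64 billion) / 0.08 = −€6,808 billion.
With ΔG = ΔT and no other leakages, the balanced-budget multiplier is 1, so ΔY = ΔG = +€592 billion.

+€592.0 billion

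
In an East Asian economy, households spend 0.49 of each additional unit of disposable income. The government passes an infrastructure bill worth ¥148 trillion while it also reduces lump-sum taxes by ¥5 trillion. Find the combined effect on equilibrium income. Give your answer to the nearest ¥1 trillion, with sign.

+¥295 trillion

Expenditure multiplier = 1/(1 − MPC) = 1/(1 − 0.49) = 1/0.51 ≈ 1.961.
ΔG contributes k·ΔG = (+¥148 trillion) / 0.51 ≈ +¥290.2 trillion.
ΔT of −¥5 trillion changes first-round spending by −c·ΔT = +¥2.45 trillion, contributing k·(−c·ΔT) = (+¥2.45 trillion) / 0.51 ≈ +¥4.8 trillion.
Net ΔY = k(ΔG − c·ΔT) = (+¥150.45 trillion) / 0.51 = +¥295 trillion.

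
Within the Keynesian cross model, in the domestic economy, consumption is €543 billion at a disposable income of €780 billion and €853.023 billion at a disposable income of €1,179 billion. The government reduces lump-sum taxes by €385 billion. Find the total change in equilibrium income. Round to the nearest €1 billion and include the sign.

+€1,341 billion

MPC = ΔC/ΔYd = (853.023 − 543)/(1,179 − 780) = 310.023/399 = 0.777.
A lump-sum tax change of −€385 billion shifts disposable income by +€385 billion; first-round consumption changes by −c × ΔT = −0.777 × (−€385 billion) = +€299.145 billion.
Expenditure multiplier = 1/(1 − MPC) = 1/(1 − 0.777) = 1/0.223 ≈ 4.484.
The tax multiplier is −c × k ≈ −3.484, so ΔY = k × (−c·ΔT) = (+€299.145 billion) / 0.223 ≈ +€1,341 billion.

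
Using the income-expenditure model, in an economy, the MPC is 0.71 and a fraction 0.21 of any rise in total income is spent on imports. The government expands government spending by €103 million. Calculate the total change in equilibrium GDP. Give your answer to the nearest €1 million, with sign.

Spending multiplier = 1/(1 − c + m) = 1/(1 − 0.71 + 0.21) = 1/0.5 = 2.
ΔY = k × ΔG = (+€103 million) / 0.5 = +€206 million.

+€206 million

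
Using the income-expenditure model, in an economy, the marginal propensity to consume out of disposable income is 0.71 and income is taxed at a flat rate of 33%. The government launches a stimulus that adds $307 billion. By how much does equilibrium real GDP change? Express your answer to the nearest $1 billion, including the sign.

+$586 billion

Government-spending multiplier = 1/(1 − c(1−t)) = 1/(1 − 0.71×0.67) = 1/0.5243 ≈ 1.907.
ΔY = k × ΔG = (+$307 billion) / 0.5243 ≈ +$586 billion.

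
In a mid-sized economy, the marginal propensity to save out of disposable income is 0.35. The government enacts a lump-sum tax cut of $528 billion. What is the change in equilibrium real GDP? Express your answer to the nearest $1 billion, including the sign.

MPC = 1 − MPS = 1 − 0.35 = 0.65.
A lump-sum tax change of −$528 billion shifts disposable income by +$528 billion; first-round consumption changes by −c × ΔT = −0.65 × (−$528 billion) = +$343.2 billion.
Expenditure multiplier = 1/(1 − MPC) = 1/(1 − 0.65) = 1/0.35 ≈ 2.857.
The tax multiplier is −c × k ≈ −1.857, so ΔY = k × (−c·ΔT) = (+$343.2 billion) / 0.35 ≈ +$981 billion.

+$981 billion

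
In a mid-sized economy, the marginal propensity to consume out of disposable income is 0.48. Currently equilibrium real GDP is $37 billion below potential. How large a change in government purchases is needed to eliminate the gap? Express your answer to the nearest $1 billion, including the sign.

Spending multiplier = 1/(1 − MPC) = 1/(1 − 0.48) = 1/0.52 ≈ 1.923.
Need ΔY = +$37 billion, so ΔG = ΔY/k = (+$37 billion) × 0.52 ≈ +$19 billion.
The government should increase government purchases by $19 billion.

+$19 billion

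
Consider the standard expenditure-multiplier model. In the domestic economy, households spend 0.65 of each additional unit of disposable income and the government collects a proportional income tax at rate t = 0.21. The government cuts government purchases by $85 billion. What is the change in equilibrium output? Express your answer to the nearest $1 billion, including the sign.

Government-spending multiplier = 1/(1 − c(1−t)) = 1/(1 − 0.65×0.79) = 1/0.4865 ≈ 2.055.
ΔY = k × ΔG = (−$85 billion) / 0.4865 ≈ −$175 billion.

−$175 billion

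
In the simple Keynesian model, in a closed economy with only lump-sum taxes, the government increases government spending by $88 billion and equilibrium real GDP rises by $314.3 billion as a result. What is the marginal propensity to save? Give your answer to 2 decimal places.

0.28

Implied spending multiplier k = ΔY/ΔG = 314.3/88 ≈ 3.5716.
Since k = 1/(1 − MPC), MPC = 1 − 1/k = 1 − ΔG/ΔY = 1 − 88/314.3 ≈ 0.72.
MPS = 1 − MPC = 0.28.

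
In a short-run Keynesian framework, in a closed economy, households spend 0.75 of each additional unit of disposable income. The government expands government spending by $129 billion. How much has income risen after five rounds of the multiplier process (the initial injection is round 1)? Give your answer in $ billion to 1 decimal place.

Round 1 adds ΔG = $129 billion; each later round is MPC = 0.75 times the previous.
After 5 rounds: 129 + 96.75 + 72.5625 + 54.421875 + 40.81640625 = ΔG·(1 − c^5)/(1 − c) = 129 × (1 − 0.2373046875)/0.25 ≈ $393.6 billion.

$393.6 billion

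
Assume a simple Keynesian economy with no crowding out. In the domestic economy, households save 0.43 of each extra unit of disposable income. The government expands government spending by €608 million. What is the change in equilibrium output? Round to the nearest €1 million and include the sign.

+€1,414 million

MPC = 1 − MPS = 1 − 0.43 = 0.57.
Expenditure multiplier = 1/(1 − MPC) = 1/(1 − 0.57) = 1/0.43 ≈ 2.326.
ΔY = k × ΔG = (+€608 million) / 0.43 ≈ +€1,414 million.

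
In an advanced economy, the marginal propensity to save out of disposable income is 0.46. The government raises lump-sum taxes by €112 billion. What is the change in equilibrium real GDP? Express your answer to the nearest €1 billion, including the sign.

−€131 billion

MPC = 1 − MPS = 1 − 0.46 = 0.54.
A lump-sum tax change of +€112 billion shifts disposable income by −€112 billion; first-round consumption changes by −c × ΔT = −0.54 × (+€112 billion) = −€60.48 billion.
Expenditure multiplier = 1/(1 − MPC) = 1/(1 − 0.54) = 1/0.46 ≈ 2.174.
The tax multiplier is −c × k ≈ −1.174, so ΔY = k × (−c·ΔT) = (−€60.48 billion) / 0.46 ≈ −€131 billion.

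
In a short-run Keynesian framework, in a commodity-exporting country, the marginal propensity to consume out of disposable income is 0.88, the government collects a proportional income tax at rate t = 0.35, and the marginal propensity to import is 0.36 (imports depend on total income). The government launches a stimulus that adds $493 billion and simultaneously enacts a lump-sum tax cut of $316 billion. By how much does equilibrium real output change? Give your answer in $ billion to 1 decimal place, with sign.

Expenditure multiplier = 1/(1 − c(1−t) + m) = 1/(1 − 0.88×0.65 + 0.36) = 1/0.788 ≈ 1.269.
ΔG contributes k·ΔG = (+$493 billion) / 0.788 ≈ +$625.6 billion.
ΔT of −$316 billion changes first-round spending by −c·ΔT = +$278.08 billion, contributing k·(−c·ΔT) = (+$278.08 billion) / 0.788 ≈ +$352.9 billion.
Net ΔY = k(ΔG − c·ΔT) = (+$771.08 billion) / 0.788 ≈ +$978.5 billion.

+$978.5 billion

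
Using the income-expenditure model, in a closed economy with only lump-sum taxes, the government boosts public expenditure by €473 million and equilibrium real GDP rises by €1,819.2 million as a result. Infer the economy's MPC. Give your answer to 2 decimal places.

Implied spending multiplier k = ΔY/ΔG = 1,819.2/473 ≈ 3.8461.
Since k = 1/(1 − MPC), MPC = 1 − 1/k = 1 − ΔG/ΔY = 1 − 473/1,819.2 ≈ 0.74.

0.74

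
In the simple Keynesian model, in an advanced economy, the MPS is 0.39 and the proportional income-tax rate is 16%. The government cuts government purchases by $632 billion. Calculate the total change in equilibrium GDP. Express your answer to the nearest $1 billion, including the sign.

−$1,296 billion

MPC = 1 − MPS = 1 − 0.39 = 0.61.
Spending multiplier = 1/(1 − c(1−t)) = 1/(1 − 0.61×0.84) = 1/0.4876 ≈ 2.051.
ΔY = k × ΔG = (−$632 billion) / 0.4876 ≈ −$1,296 billion.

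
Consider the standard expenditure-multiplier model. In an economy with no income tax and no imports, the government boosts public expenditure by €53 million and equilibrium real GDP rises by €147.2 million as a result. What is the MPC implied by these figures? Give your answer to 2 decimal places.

Implied spending multiplier k = ΔY/ΔG = 147.2/53 ≈ 2.7774.
Since k = 1/(1 − MPC), MPC = 1 − 1/k = 1 − ΔG/ΔY = 1 − 53/147.2 ≈ 0.64.

0.64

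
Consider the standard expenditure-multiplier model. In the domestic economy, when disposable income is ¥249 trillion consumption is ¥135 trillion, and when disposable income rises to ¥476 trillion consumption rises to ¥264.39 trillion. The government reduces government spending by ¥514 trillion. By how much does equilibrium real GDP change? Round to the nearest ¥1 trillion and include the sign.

MPC = ΔC/ΔYd = (264.39 − 135)/(476 − 249) = 129.39/227 = 0.57.
Spending multiplier = 1/(1 − MPC) = 1/(1 − 0.57) = 1/0.43 ≈ 2.326.
ΔY = k × ΔG = (−¥514 trillion) / 0.43 ≈ −¥1,195 trillion.

−¥1,195 trillion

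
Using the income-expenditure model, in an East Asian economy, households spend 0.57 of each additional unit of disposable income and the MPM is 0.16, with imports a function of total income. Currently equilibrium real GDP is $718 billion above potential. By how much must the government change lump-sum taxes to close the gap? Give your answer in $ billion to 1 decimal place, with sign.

Spending multiplier = 1/(1 − c + m) = 1/(1 − 0.57 + 0.16) = 1/0.59 ≈ 1.695.
Tax multiplier = −c·k = −0.57/0.59 ≈ −0.966. Need ΔY = −$718 billion, so ΔT = ΔY/(−c·k) = −(−$718 billion) × 0.59 / 0.57 ≈ +$743.2 billion.
The government should raise lump-sum taxes by $743.2 billion.

+$743.2 billion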